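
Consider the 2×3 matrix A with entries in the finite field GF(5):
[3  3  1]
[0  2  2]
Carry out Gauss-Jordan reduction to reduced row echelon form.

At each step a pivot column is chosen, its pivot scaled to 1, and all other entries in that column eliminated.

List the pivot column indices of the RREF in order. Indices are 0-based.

pivot columns: 0, 1

pivot(0,0)=3: scale R0 → (1, 1, 2)
pivot(1,1)=2: scale R1 → (0, 1, 1)
  clear (0,1): R0 −= (1)R1 → (1, 0, 1)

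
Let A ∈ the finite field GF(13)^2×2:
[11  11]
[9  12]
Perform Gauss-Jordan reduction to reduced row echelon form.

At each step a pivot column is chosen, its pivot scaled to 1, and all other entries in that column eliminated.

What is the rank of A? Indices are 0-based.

rank = 2

step 1: normalize row 0 (÷11) = (1, 1)
  row 1: subtract 9×row0 = (0, 3)
step 2: normalize row 1 (÷3) = (0, 1)
  row 0: subtract 1×row1 = (1, 0)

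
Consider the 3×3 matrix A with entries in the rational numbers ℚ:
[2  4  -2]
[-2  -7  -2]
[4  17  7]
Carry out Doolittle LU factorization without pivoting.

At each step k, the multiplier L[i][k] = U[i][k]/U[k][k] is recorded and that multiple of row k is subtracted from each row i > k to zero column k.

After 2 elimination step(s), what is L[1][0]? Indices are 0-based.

L[1][0] = -1

Step 1: pivot at (0,0) is 2.
  row1 ← row1 − (-1)·row0  ⇒  L[1][0]=-1, U row1=(0, -3, -4)
  row2 ← row2 − (2)·row0  ⇒  L[2][0]=2, U row2=(0, 9, 11)
Step 2: pivot at (1,1) is -3.
  row2 ← row2 − (-3)·row1  ⇒  L[2][1]=-3, U row2=(0, 0, -1)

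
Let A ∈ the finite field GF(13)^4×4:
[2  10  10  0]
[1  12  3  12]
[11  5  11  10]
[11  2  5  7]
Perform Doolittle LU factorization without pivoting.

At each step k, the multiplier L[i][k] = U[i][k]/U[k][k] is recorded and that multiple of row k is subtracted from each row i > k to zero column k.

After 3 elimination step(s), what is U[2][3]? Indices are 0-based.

U[2][3] = 1

[col 0] pivot 2
  R1 -= 7*R0 → (0, 7, 11, 12)  (L[1][0] := 7)
  R2 -= 12*R0 → (0, 2, 8, 10)  (L[2][0] := 12)
  R3 -= 12*R0 → (0, 12, 2, 7)  (L[3][0] := 12)
[col 1] pivot 7
  R2 -= 4*R1 → (0, 0, 3, 1)  (L[2][1] := 4)
  R3 -= 11*R1 → (0, 0, 11, 5)  (L[3][1] := 11)
[col 2] pivot 3
  R3 -= 8*R2 → (0, 0, 0, 10)  (L[3][2] := 8)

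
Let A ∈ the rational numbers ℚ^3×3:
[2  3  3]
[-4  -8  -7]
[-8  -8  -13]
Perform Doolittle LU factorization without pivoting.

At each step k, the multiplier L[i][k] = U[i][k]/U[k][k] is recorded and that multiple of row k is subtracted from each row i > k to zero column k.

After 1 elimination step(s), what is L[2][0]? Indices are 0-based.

Step 1: pivot at (0,0) is 2.
  row1 ← row1 − (-2)·row0  ⇒  L[1][0]=-2, U row1=(0, -2, -1)
  row2 ← row2 − (-4)·row0  ⇒  L[2][0]=-4, U row2=(0, 4, -1)

L[2][0] = -4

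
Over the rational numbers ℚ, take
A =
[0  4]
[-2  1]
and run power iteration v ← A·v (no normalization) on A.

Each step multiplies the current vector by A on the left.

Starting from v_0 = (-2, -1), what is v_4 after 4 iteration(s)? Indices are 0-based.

v_0 = (-2, -1).
v_1 = A·v_0 = (-4, 3).
v_2 = A·v_1 = (12, 11).
v_3 = A·v_2 = (44, -13).
v_4 = A·v_3 = (-52, -101).

v_4 = (-52, -101)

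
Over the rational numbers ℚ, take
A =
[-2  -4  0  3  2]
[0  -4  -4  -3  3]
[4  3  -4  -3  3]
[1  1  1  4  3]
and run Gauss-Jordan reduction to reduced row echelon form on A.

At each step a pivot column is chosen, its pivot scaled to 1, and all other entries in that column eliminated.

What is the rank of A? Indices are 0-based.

[1] R0 /= -2  ⇒  (1, 2, 0, -3/2, -1)
     R2 -= 4·R0  ⇒  (0, -5, -4, 3, 7)
     R3 -= 1·R0  ⇒  (0, -1, 1, 11/2, 4)
[2] R1 /= -4  ⇒  (0, 1, 1, 3/4, -3/4)
     R0 -= 2·R1  ⇒  (1, 0, -2, -3, 1/2)
     R2 -= -5·R1  ⇒  (0, 0, 1, 27/4, 13/4)
     R3 -= -1·R1  ⇒  (0, 0, 2, 25/4, 13/4)
[3] R2 /= 1  ⇒  (0, 0, 1, 27/4, 13/4)
     R0 -= -2·R2  ⇒  (1, 0, 0, 21/2, 7)
     R1 -= 1·R2  ⇒  (0, 1, 0, -6, -4)
     R3 -= 2·R2  ⇒  (0, 0, 0, -29/4, -13/4)
[4] R3 /= -29/4  ⇒  (0, 0, 0, 1, 13/29)
     R0 -= 21/2·R3  ⇒  (1, 0, 0, 0, 133/58)
     R1 -= -6·R3  ⇒  (0, 1, 0, 0, -38/29)
     R2 -= 27/4·R3  ⇒  (0, 0, 1, 0, 13/58)

rank = 4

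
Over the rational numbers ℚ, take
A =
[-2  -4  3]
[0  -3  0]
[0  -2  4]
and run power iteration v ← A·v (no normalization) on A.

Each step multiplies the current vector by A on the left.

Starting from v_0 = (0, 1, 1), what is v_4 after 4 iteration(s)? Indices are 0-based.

v_0 = (0, 1, 1).
v_1 = A·v_0 = (-1, -3, 2).
v_2 = A·v_1 = (20, 9, 14).
v_3 = A·v_2 = (-34, -27, 38).
v_4 = A·v_3 = (290, 81, 206).

v_4 = (290, 81, 206)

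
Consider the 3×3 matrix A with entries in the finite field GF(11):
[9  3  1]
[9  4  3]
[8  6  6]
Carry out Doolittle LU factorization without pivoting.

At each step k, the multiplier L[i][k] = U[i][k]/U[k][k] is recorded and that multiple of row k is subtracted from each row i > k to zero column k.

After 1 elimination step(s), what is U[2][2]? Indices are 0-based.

k=0: U[0][0]=9
  eliminate (1,0): mult=1, new row 1: (0, 1, 2); set L[1][0]=1
  eliminate (2,0): mult=7, new row 2: (0, 7, 10); set L[2][0]=7

U[2][2] = 10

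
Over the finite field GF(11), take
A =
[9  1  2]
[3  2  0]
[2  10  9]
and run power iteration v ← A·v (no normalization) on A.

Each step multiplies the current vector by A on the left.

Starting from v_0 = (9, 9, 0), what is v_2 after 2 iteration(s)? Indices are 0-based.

v_2 = (4, 8, 7)

v_0 = (9, 9, 0).
v_1 = A·v_0 = (2, 1, 9).
v_2 = A·v_1 = (4, 8, 7).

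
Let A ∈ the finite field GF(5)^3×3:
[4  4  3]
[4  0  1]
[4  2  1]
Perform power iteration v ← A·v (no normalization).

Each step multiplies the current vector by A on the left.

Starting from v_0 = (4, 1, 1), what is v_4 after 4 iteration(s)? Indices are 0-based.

v_4 = (0, 3, 4)

v_0 = (4, 1, 1).
v_1 = A·v_0 = (3, 2, 4).
v_2 = A·v_1 = (2, 1, 0).
v_3 = A·v_2 = (2, 3, 0).
v_4 = A·v_3 = (0, 3, 4).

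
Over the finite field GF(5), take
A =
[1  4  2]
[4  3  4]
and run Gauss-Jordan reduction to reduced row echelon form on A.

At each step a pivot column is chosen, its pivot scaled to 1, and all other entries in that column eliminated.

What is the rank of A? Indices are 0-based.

[1] R0 /= 1  ⇒  (1, 4, 2)
     R1 -= 4·R0  ⇒  (0, 2, 1)
[2] R1 /= 2  ⇒  (0, 1, 3)
     R0 -= 4·R1  ⇒  (1, 0, 0)

rank = 2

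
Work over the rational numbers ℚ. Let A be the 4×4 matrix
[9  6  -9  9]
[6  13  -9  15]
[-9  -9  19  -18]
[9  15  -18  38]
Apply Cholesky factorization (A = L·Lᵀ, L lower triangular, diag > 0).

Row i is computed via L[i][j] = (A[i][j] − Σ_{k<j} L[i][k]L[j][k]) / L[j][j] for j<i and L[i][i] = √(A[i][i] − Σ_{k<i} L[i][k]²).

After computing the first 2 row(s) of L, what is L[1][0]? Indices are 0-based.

L[1][0] = 2

Step 1: L[0][0] = √(9) = 3.
  L[1][0] = (6) / L[0][0] = 2.
Step 2: L[1][1] = √(9) = 3.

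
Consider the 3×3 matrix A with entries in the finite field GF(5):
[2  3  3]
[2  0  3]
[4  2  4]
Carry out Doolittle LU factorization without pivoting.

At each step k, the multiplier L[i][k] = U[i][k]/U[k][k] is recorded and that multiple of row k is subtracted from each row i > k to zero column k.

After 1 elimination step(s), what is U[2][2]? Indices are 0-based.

U[2][2] = 3

Step 1: pivot at (0,0) is 2.
  row1 ← row1 − (1)·row0  ⇒  L[1][0]=1, U row1=(0, 2, 0)
  row2 ← row2 − (2)·row0  ⇒  L[2][0]=2, U row2=(0, 1, 3)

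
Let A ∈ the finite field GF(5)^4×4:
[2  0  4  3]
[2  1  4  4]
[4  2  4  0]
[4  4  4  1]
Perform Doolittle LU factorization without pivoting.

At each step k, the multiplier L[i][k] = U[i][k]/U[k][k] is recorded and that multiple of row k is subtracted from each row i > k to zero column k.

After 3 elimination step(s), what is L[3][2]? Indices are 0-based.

[col 0] pivot 2
  R1 -= 1*R0 → (0, 1, 0, 1)  (L[1][0] := 1)
  R2 -= 2*R0 → (0, 2, 1, 4)  (L[2][0] := 2)
  R3 -= 2*R0 → (0, 4, 1, 0)  (L[3][0] := 2)
[col 1] pivot 1
  R2 -= 2*R1 → (0, 0, 1, 2)  (L[2][1] := 2)
  R3 -= 4*R1 → (0, 0, 1, 1)  (L[3][1] := 4)
[col 2] pivot 1
  R3 -= 1*R2 → (0, 0, 0, 4)  (L[3][2] := 1)

L[3][2] = 1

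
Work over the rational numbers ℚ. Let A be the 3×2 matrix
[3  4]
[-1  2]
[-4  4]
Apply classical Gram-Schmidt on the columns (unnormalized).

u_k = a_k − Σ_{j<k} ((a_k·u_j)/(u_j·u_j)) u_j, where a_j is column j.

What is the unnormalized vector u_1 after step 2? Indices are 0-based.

u_1 = (61/13, 23/13, 40/13)

Step 1: u_0 = a_0 = (3, -1, -4).
Step 2: u_1 = a_1 − (-3/13)·u_0 = (61/13, 23/13, 40/13).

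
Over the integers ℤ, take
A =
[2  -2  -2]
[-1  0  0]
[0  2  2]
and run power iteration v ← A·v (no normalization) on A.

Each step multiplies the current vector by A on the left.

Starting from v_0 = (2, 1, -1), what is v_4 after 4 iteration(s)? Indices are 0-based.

v_4 = (136, -40, -56)

v_0 = (2, 1, -1).
v_1 = A·v_0 = (4, -2, 0).
v_2 = A·v_1 = (12, -4, -4).
v_3 = A·v_2 = (40, -12, -16).
v_4 = A·v_3 = (136, -40, -56).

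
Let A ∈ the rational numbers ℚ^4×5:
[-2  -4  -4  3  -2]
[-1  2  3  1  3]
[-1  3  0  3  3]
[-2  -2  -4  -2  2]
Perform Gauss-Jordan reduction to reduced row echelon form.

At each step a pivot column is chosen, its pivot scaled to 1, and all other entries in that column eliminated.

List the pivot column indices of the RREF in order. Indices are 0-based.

pivot columns: 0, 1, 2, 3

pivot(0,0)=-2: scale R0 → (1, 2, 2, -3/2, 1)
  clear (1,0): R1 −= (-1)R0 → (0, 4, 5, -1/2, 4)
  clear (2,0): R2 −= (-1)R0 → (0, 5, 2, 3/2, 4)
  clear (3,0): R3 −= (-2)R0 → (0, 2, 0, -5, 4)
pivot(1,1)=4: scale R1 → (0, 1, 5/4, -1/8, 1)
  clear (0,1): R0 −= (2)R1 → (1, 0, -1/2, -5/4, -1)
  clear (2,1): R2 −= (5)R1 → (0, 0, -17/4, 17/8, -1)
  clear (3,1): R3 −= (2)R1 → (0, 0, -5/2, -19/4, 2)
pivot(2,2)=-17/4: scale R2 → (0, 0, 1, -1/2, 4/17)
  clear (0,2): R0 −= (-1/2)R2 → (1, 0, 0, -3/2, -15/17)
  clear (1,2): R1 −= (5/4)R2 → (0, 1, 0, 1/2, 12/17)
  clear (3,2): R3 −= (-5/2)R2 → (0, 0, 0, -6, 44/17)
pivot(3,3)=-6: scale R3 → (0, 0, 0, 1, -22/51)
  clear (0,3): R0 −= (-3/2)R3 → (1, 0, 0, 0, -26/17)
  clear (1,3): R1 −= (1/2)R3 → (0, 1, 0, 0, 47/51)
  clear (2,3): R2 −= (-1/2)R3 → (0, 0, 1, 0, 1/51)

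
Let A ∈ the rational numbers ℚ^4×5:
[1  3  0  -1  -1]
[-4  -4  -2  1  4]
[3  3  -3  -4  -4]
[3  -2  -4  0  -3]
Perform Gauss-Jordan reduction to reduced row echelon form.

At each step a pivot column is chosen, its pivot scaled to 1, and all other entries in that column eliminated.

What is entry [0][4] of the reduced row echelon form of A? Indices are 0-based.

M[0][4] = -1

pivot(0,0)=1: scale R0 → (1, 3, 0, -1, -1)
  clear (1,0): R1 −= (-4)R0 → (0, 8, -2, -3, 0)
  clear (2,0): R2 −= (3)R0 → (0, -6, -3, -1, -1)
  clear (3,0): R3 −= (3)R0 → (0, -11, -4, 3, 0)
pivot(1,1)=8: scale R1 → (0, 1, -1/4, -3/8, 0)
  clear (0,1): R0 −= (3)R1 → (1, 0, 3/4, 1/8, -1)
  clear (2,1): R2 −= (-6)R1 → (0, 0, -9/2, -13/4, -1)
  clear (3,1): R3 −= (-11)R1 → (0, 0, -27/4, -9/8, 0)
pivot(2,2)=-9/2: scale R2 → (0, 0, 1, 13/18, 2/9)
  clear (0,2): R0 −= (3/4)R2 → (1, 0, 0, -5/12, -7/6)
  clear (1,2): R1 −= (-1/4)R2 → (0, 1, 0, -7/36, 1/18)
  clear (3,2): R3 −= (-27/4)R2 → (0, 0, 0, 15/4, 3/2)
pivot(3,3)=15/4: scale R3 → (0, 0, 0, 1, 2/5)
  clear (0,3): R0 −= (-5/12)R3 → (1, 0, 0, 0, -1)
  clear (1,3): R1 −= (-7/36)R3 → (0, 1, 0, 0, 2/15)
  clear (2,3): R2 −= (13/18)R3 → (0, 0, 1, 0, -1/15)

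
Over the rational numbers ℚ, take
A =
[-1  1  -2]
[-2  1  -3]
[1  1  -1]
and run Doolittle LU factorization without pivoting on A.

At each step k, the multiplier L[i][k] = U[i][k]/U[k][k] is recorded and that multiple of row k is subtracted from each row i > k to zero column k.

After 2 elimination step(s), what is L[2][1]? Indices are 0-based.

k=0: U[0][0]=-1
  eliminate (1,0): mult=2, new row 1: (0, -1, 1); set L[1][0]=2
  eliminate (2,0): mult=-1, new row 2: (0, 2, -3); set L[2][0]=-1
k=1: U[1][1]=-1
  eliminate (2,1): mult=-2, new row 2: (0, 0, -1); set L[2][1]=-2

L[2][1] = -2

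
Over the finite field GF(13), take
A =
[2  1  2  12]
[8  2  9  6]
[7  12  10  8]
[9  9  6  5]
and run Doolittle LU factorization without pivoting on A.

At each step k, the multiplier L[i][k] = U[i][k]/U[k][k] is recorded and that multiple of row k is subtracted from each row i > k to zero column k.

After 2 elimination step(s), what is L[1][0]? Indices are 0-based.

L[1][0] = 4

[col 0] pivot 2
  R1 -= 4*R0 → (0, 11, 1, 10)  (L[1][0] := 4)
  R2 -= 10*R0 → (0, 2, 3, 5)  (L[2][0] := 10)
  R3 -= 11*R0 → (0, 11, 10, 3)  (L[3][0] := 11)
[col 1] pivot 11
  R2 -= 12*R1 → (0, 0, 4, 2)  (L[2][1] := 12)
  R3 -= 1*R1 → (0, 0, 9, 6)  (L[3][1] := 1)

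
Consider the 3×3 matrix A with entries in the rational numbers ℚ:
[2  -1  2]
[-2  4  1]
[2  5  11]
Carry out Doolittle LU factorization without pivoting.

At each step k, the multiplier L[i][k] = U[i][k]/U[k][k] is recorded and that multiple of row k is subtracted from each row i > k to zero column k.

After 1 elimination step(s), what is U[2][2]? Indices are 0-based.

[col 0] pivot 2
  R1 -= -1*R0 → (0, 3, 3)  (L[1][0] := -1)
  R2 -= 1*R0 → (0, 6, 9)  (L[2][0] := 1)

U[2][2] = 9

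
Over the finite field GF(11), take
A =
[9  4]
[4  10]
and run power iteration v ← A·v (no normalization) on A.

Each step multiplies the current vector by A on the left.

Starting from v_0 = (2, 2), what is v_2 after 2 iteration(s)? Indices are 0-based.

v_0 = (2, 2).
v_1 = A·v_0 = (4, 6).
v_2 = A·v_1 = (5, 10).

v_2 = (5, 10)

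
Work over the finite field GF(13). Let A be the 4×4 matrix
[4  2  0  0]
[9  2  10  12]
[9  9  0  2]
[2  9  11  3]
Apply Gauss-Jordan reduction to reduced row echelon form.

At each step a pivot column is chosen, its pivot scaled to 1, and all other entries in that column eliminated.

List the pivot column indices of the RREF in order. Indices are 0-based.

pivot columns: 0, 1, 2, 3

step 1: normalize row 0 (÷4) = (1, 7, 0, 0)
  row 1: subtract 9×row0 = (0, 4, 10, 12)
  row 2: subtract 9×row0 = (0, 11, 0, 2)
  row 3: subtract 2×row0 = (0, 8, 11, 3)
step 2: normalize row 1 (÷4) = (0, 1, 9, 3)
  row 0: subtract 7×row1 = (1, 0, 2, 5)
  row 2: subtract 11×row1 = (0, 0, 5, 8)
  row 3: subtract 8×row1 = (0, 0, 4, 5)
step 3: normalize row 2 (÷5) = (0, 0, 1, 12)
  row 0: subtract 2×row2 = (1, 0, 0, 7)
  row 1: subtract 9×row2 = (0, 1, 0, 12)
  row 3: subtract 4×row2 = (0, 0, 0, 9)
step 4: normalize row 3 (÷9) = (0, 0, 0, 1)
  row 0: subtract 7×row3 = (1, 0, 0, 0)
  row 1: subtract 12×row3 = (0, 1, 0, 0)
  row 2: subtract 12×row3 = (0, 0, 1, 0)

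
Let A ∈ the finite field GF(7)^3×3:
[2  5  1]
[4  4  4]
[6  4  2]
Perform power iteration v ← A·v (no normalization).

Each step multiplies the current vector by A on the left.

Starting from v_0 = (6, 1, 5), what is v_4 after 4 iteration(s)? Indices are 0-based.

v_0 = (6, 1, 5).
v_1 = A·v_0 = (1, 6, 1).
v_2 = A·v_1 = (5, 4, 4).
v_3 = A·v_2 = (6, 3, 5).
v_4 = A·v_3 = (4, 0, 2).

v_4 = (4, 0, 2)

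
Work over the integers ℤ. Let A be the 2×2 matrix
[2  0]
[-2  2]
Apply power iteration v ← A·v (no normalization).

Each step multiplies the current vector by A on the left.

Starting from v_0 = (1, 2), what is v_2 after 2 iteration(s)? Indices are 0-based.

v_0 = (1, 2).
v_1 = A·v_0 = (2, 2).
v_2 = A·v_1 = (4, 0).

v_2 = (4, 0)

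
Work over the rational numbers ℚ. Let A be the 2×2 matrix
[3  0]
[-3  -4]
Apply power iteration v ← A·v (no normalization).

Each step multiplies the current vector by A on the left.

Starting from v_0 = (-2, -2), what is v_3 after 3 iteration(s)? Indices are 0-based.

v_0 = (-2, -2).
v_1 = A·v_0 = (-6, 14).
v_2 = A·v_1 = (-18, -38).
v_3 = A·v_2 = (-54, 206).

v_3 = (-54, 206)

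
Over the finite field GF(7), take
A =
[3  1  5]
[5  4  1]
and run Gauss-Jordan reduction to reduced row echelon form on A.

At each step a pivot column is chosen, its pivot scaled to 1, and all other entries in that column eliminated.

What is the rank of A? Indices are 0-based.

pivot(0,0)=3: scale R0 → (1, 5, 4)
  clear (1,0): R1 −= (5)R0 → (0, 0, 2)
col 1: no nonzero at/below row 1; advance.
pivot(1,2)=2: scale R1 → (0, 0, 1)
  clear (0,2): R0 −= (4)R1 → (1, 5, 0)

rank = 2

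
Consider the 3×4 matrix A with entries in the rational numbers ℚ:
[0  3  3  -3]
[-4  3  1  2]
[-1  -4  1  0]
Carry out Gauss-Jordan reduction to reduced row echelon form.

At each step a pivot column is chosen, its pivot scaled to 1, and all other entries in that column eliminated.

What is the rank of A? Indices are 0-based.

[1] R0 <-> R1
[1] R0 /= -4  ⇒  (1, -3/4, -1/4, -1/2)
     R2 -= -1·R0  ⇒  (0, -19/4, 3/4, -1/2)
[2] R1 /= 3  ⇒  (0, 1, 1, -1)
     R0 -= -3/4·R1  ⇒  (1, 0, 1/2, -5/4)
     R2 -= -19/4·R1  ⇒  (0, 0, 11/2, -21/4)
[3] R2 /= 11/2  ⇒  (0, 0, 1, -21/22)
     R0 -= 1/2·R2  ⇒  (1, 0, 0, -17/22)
     R1 -= 1·R2  ⇒  (0, 1, 0, -1/22)

rank = 3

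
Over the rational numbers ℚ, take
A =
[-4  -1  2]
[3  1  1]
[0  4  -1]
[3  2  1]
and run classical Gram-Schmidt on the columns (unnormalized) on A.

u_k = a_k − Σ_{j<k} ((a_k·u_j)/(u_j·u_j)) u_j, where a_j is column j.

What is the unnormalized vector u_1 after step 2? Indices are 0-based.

u_1 = (9/17, -5/34, 4, 29/34)

Step 1: u_0 = a_0 = (-4, 3, 0, 3).
Step 2: u_1 = a_1 − (13/34)·u_0 = (9/17, -5/34, 4, 29/34).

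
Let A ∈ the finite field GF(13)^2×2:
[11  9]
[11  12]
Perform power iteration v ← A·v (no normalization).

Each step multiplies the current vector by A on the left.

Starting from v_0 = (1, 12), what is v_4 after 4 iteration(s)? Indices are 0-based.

v_4 = (3, 12)

v_0 = (1, 12).
v_1 = A·v_0 = (2, 12).
v_2 = A·v_1 = (0, 10).
v_3 = A·v_2 = (12, 3).
v_4 = A·v_3 = (3, 12).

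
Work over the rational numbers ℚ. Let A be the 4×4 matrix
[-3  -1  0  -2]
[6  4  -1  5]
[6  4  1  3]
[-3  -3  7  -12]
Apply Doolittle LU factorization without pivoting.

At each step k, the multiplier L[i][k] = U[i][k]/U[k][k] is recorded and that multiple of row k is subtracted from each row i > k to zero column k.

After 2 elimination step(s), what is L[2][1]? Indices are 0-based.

L[2][1] = 1

k=0: U[0][0]=-3
  eliminate (1,0): mult=-2, new row 1: (0, 2, -1, 1); set L[1][0]=-2
  eliminate (2,0): mult=-2, new row 2: (0, 2, 1, -1); set L[2][0]=-2
  eliminate (3,0): mult=1, new row 3: (0, -2, 7, -10); set L[3][0]=1
k=1: U[1][1]=2
  eliminate (2,1): mult=1, new row 2: (0, 0, 2, -2); set L[2][1]=1
  eliminate (3,1): mult=-1, new row 3: (0, 0, 6, -9); set L[3][1]=-1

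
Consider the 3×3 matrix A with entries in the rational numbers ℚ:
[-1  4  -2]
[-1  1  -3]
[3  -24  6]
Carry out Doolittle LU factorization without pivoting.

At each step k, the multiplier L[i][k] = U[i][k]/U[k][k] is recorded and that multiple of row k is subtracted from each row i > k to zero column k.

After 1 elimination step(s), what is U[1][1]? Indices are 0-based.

U[1][1] = -3

[col 0] pivot -1
  R1 -= 1*R0 → (0, -3, -1)  (L[1][0] := 1)
  R2 -= -3*R0 → (0, -12, 0)  (L[2][0] := -3)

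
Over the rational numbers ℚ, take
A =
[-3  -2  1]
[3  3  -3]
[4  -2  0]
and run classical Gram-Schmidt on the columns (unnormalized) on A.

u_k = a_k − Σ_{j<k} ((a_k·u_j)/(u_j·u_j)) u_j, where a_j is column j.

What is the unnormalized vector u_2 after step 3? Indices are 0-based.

u_2 = (-432/529, -336/529, -72/529)

Step 1: u_0 = a_0 = (-3, 3, 4).
Step 2: u_1 = a_1 − (7/34)·u_0 = (-47/34, 81/34, -48/17).
Step 3: u_2 = a_2 − (-6/17)·u_0 − (-290/529)·u_1 = (-432/529, -336/529, -72/529).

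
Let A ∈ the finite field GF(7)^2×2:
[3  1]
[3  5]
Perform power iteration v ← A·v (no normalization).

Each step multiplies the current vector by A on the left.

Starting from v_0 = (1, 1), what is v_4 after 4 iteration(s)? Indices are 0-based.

v_0 = (1, 1).
v_1 = A·v_0 = (4, 1).
v_2 = A·v_1 = (6, 3).
v_3 = A·v_2 = (0, 5).
v_4 = A·v_3 = (5, 4).

v_4 = (5, 4)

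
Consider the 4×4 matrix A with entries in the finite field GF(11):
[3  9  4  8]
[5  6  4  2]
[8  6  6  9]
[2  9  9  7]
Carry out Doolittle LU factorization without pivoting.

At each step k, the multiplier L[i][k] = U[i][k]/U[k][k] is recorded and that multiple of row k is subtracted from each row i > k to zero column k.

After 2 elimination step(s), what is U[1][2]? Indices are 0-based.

k=0: U[0][0]=3
  eliminate (1,0): mult=9, new row 1: (0, 2, 1, 7); set L[1][0]=9
  eliminate (2,0): mult=10, new row 2: (0, 4, 10, 6); set L[2][0]=10
  eliminate (3,0): mult=8, new row 3: (0, 3, 10, 9); set L[3][0]=8
k=1: U[1][1]=2
  eliminate (2,1): mult=2, new row 2: (0, 0, 8, 3); set L[2][1]=2
  eliminate (3,1): mult=7, new row 3: (0, 0, 3, 4); set L[3][1]=7

U[1][2] = 1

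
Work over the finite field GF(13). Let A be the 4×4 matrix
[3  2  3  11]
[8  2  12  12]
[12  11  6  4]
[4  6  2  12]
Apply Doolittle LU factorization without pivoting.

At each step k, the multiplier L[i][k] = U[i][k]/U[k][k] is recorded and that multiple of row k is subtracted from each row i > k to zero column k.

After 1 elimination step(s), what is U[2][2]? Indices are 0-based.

k=0: U[0][0]=3
  eliminate (1,0): mult=7, new row 1: (0, 1, 4, 0); set L[1][0]=7
  eliminate (2,0): mult=4, new row 2: (0, 3, 7, 12); set L[2][0]=4
  eliminate (3,0): mult=10, new row 3: (0, 12, 11, 6); set L[3][0]=10

U[2][2] = 7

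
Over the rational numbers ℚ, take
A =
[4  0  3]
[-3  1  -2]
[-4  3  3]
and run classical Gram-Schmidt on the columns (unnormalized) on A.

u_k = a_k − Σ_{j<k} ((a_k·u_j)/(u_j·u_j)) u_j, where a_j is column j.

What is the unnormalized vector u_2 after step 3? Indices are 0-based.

Step 1: u_0 = a_0 = (4, -3, -4).
Step 2: u_1 = a_1 − (-15/41)·u_0 = (60/41, -4/41, 63/41).
Step 3: u_2 = a_2 − (6/41)·u_0 − (377/185)·u_1 = (-21/37, -252/185, 84/185).

u_2 = (-21/37, -252/185, 84/185)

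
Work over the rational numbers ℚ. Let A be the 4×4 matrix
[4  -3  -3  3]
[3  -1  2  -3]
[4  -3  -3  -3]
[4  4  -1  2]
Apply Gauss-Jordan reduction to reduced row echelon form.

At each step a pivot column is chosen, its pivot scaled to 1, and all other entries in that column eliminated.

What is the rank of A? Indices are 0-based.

[1] R0 /= 4  ⇒  (1, -3/4, -3/4, 3/4)
     R1 -= 3·R0  ⇒  (0, 5/4, 17/4, -21/4)
     R2 -= 4·R0  ⇒  (0, 0, 0, -6)
     R3 -= 4·R0  ⇒  (0, 7, 2, -1)
[2] R1 /= 5/4  ⇒  (0, 1, 17/5, -21/5)
     R0 -= -3/4·R1  ⇒  (1, 0, 9/5, -12/5)
     R3 -= 7·R1  ⇒  (0, 0, -109/5, 142/5)
[3] R2 <-> R3
[3] R2 /= -109/5  ⇒  (0, 0, 1, -142/109)
     R0 -= 9/5·R2  ⇒  (1, 0, 0, -6/109)
     R1 -= 17/5·R2  ⇒  (0, 1, 0, 25/109)
[4] R3 /= -6  ⇒  (0, 0, 0, 1)
     R0 -= -6/109·R3  ⇒  (1, 0, 0, 0)
     R1 -= 25/109·R3  ⇒  (0, 1, 0, 0)
     R2 -= -142/109·R3  ⇒  (0, 0, 1, 0)

rank = 4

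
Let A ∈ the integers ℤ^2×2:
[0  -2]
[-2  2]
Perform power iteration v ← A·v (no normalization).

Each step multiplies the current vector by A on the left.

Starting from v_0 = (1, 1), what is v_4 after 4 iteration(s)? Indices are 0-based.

v_0 = (1, 1).
v_1 = A·v_0 = (-2, 0).
v_2 = A·v_1 = (0, 4).
v_3 = A·v_2 = (-8, 8).
v_4 = A·v_3 = (-16, 32).

v_4 = (-16, 32)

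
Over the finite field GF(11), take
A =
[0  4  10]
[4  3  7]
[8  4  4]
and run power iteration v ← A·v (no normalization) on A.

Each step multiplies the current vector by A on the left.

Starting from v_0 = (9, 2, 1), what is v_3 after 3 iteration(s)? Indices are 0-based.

v_0 = (9, 2, 1).
v_1 = A·v_0 = (7, 5, 7).
v_2 = A·v_1 = (2, 4, 5).
v_3 = A·v_2 = (0, 0, 8).

v_3 = (0, 0, 8)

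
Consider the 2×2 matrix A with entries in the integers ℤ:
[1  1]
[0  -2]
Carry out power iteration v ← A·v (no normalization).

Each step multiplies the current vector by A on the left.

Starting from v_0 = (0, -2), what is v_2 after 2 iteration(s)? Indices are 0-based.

v_0 = (0, -2).
v_1 = A·v_0 = (-2, 4).
v_2 = A·v_1 = (2, -8).

v_2 = (2, -8)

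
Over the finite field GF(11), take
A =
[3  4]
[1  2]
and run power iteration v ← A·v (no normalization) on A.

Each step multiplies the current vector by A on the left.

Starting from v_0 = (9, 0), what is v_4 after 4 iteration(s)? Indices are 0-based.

v_4 = (1, 10)

v_0 = (9, 0).
v_1 = A·v_0 = (5, 9).
v_2 = A·v_1 = (7, 1).
v_3 = A·v_2 = (3, 9).
v_4 = A·v_3 = (1, 10).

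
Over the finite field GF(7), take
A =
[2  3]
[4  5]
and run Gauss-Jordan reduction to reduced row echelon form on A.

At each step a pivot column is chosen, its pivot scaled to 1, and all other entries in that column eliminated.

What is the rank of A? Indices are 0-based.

step 1: normalize row 0 (÷2) = (1, 5)
  row 1: subtract 4×row0 = (0, 6)
step 2: normalize row 1 (÷6) = (0, 1)
  row 0: subtract 5×row1 = (1, 0)

rank = 2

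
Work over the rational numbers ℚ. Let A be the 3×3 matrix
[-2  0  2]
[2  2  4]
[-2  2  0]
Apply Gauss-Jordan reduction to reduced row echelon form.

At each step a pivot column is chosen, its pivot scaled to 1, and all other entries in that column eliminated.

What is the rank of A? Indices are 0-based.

rank = 3

step 1: normalize row 0 (÷-2) = (1, 0, -1)
  row 1: subtract 2×row0 = (0, 2, 6)
  row 2: subtract -2×row0 = (0, 2, -2)
step 2: normalize row 1 (÷2) = (0, 1, 3)
  row 2: subtract 2×row1 = (0, 0, -8)
step 3: normalize row 2 (÷-8) = (0, 0, 1)
  row 0: subtract -1×row2 = (1, 0, 0)
  row 1: subtract 3×row2 = (0, 1, 0)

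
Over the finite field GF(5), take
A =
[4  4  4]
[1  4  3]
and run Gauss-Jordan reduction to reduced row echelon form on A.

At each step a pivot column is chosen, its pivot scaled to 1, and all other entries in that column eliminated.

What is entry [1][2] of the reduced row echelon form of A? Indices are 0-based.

M[1][2] = 4

[1] R0 /= 4  ⇒  (1, 1, 1)
     R1 -= 1·R0  ⇒  (0, 3, 2)
[2] R1 /= 3  ⇒  (0, 1, 4)
     R0 -= 1·R1  ⇒  (1, 0, 2)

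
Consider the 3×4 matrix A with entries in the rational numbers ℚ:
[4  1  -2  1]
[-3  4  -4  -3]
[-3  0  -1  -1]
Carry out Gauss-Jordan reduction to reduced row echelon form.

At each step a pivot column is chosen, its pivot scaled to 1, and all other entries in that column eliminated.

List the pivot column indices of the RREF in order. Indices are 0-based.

pivot columns: 0, 1, 2

step 1: normalize row 0 (÷4) = (1, 1/4, -1/2, 1/4)
  row 1: subtract -3×row0 = (0, 19/4, -11/2, -9/4)
  row 2: subtract -3×row0 = (0, 3/4, -5/2, -1/4)
step 2: normalize row 1 (÷19/4) = (0, 1, -22/19, -9/19)
  row 0: subtract 1/4×row1 = (1, 0, -4/19, 7/19)
  row 2: subtract 3/4×row1 = (0, 0, -31/19, 2/19)
step 3: normalize row 2 (÷-31/19) = (0, 0, 1, -2/31)
  row 0: subtract -4/19×row2 = (1, 0, 0, 11/31)
  row 1: subtract -22/19×row2 = (0, 1, 0, -17/31)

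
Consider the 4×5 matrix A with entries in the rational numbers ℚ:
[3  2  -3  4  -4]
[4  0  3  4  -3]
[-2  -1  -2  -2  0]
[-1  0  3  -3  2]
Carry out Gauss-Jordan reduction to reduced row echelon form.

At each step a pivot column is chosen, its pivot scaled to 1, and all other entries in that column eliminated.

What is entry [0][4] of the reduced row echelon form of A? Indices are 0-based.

step 1: normalize row 0 (÷3) = (1, 2/3, -1, 4/3, -4/3)
  row 1: subtract 4×row0 = (0, -8/3, 7, -4/3, 7/3)
  row 2: subtract -2×row0 = (0, 1/3, -4, 2/3, -8/3)
  row 3: subtract -1×row0 = (0, 2/3, 2, -5/3, 2/3)
step 2: normalize row 1 (÷-8/3) = (0, 1, -21/8, 1/2, -7/8)
  row 0: subtract 2/3×row1 = (1, 0, 3/4, 1, -3/4)
  row 2: subtract 1/3×row1 = (0, 0, -25/8, 1/2, -19/8)
  row 3: subtract 2/3×row1 = (0, 0, 15/4, -2, 5/4)
step 3: normalize row 2 (÷-25/8) = (0, 0, 1, -4/25, 19/25)
  row 0: subtract 3/4×row2 = (1, 0, 0, 28/25, -33/25)
  row 1: subtract -21/8×row2 = (0, 1, 0, 2/25, 28/25)
  row 3: subtract 15/4×row2 = (0, 0, 0, -7/5, -8/5)
step 4: normalize row 3 (÷-7/5) = (0, 0, 0, 1, 8/7)
  row 0: subtract 28/25×row3 = (1, 0, 0, 0, -13/5)
  row 1: subtract 2/25×row3 = (0, 1, 0, 0, 36/35)
  row 2: subtract -4/25×row3 = (0, 0, 1, 0, 33/35)

M[0][4] = -13/5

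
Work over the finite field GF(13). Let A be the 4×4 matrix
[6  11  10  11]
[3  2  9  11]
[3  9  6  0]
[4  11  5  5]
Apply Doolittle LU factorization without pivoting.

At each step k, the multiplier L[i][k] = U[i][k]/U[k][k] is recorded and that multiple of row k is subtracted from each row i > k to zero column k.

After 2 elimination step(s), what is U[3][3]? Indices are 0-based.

U[3][3] = 9

Step 1: pivot at (0,0) is 6.
  row1 ← row1 − (7)·row0  ⇒  L[1][0]=7, U row1=(0, 3, 4, 12)
  row2 ← row2 − (7)·row0  ⇒  L[2][0]=7, U row2=(0, 10, 1, 1)
  row3 ← row3 − (5)·row0  ⇒  L[3][0]=5, U row3=(0, 8, 7, 2)
Step 2: pivot at (1,1) is 3.
  row2 ← row2 − (12)·row1  ⇒  L[2][1]=12, U row2=(0, 0, 5, 0)
  row3 ← row3 − (7)·row1  ⇒  L[3][1]=7, U row3=(0, 0, 5, 9)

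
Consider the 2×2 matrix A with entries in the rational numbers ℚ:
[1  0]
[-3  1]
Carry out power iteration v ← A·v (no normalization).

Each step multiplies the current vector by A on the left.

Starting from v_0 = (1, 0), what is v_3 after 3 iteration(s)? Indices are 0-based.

v_3 = (1, -9)

v_0 = (1, 0).
v_1 = A·v_0 = (1, -3).
v_2 = A·v_1 = (1, -6).
v_3 = A·v_2 = (1, -9).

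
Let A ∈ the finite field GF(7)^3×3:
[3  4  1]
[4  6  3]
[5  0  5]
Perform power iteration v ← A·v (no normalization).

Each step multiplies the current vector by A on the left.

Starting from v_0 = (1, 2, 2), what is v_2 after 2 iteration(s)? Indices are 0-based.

v_0 = (1, 2, 2).
v_1 = A·v_0 = (6, 1, 1).
v_2 = A·v_1 = (2, 5, 0).

v_2 = (2, 5, 0)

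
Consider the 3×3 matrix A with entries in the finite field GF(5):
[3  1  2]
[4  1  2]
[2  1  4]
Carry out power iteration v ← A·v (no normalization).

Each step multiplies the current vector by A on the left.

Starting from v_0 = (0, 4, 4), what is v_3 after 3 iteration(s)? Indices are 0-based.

v_3 = (1, 4, 0)

v_0 = (0, 4, 4).
v_1 = A·v_0 = (2, 2, 0).
v_2 = A·v_1 = (3, 0, 1).
v_3 = A·v_2 = (1, 4, 0).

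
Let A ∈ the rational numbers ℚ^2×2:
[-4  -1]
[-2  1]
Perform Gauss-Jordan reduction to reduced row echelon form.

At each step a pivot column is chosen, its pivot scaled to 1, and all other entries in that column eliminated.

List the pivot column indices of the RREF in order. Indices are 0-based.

pivot columns: 0, 1

step 1: normalize row 0 (÷-4) = (1, 1/4)
  row 1: subtract -2×row0 = (0, 3/2)
step 2: normalize row 1 (÷3/2) = (0, 1)
  row 0: subtract 1/4×row1 = (1, 0)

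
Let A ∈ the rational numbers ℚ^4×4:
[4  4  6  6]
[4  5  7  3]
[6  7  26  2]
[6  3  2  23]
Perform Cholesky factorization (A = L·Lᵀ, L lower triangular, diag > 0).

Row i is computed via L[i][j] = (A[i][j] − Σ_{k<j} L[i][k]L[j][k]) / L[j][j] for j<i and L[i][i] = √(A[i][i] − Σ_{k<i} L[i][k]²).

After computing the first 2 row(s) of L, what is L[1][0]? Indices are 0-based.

L[1][0] = 2

Step 1: L[0][0] = √(4) = 2.
  L[1][0] = (4) / L[0][0] = 2.
Step 2: L[1][1] = √(1) = 1.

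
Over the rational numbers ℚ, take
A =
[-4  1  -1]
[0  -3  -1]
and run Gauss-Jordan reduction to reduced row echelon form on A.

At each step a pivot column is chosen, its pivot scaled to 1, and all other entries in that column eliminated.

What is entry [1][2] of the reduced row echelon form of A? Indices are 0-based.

M[1][2] = 1/3

[1] R0 /= -4  ⇒  (1, -1/4, 1/4)
[2] R1 /= -3  ⇒  (0, 1, 1/3)
     R0 -= -1/4·R1  ⇒  (1, 0, 1/3)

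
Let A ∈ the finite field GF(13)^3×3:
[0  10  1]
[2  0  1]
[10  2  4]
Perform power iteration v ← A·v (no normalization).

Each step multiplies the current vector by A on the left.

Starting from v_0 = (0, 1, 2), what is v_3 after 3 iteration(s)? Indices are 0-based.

v_3 = (10, 3, 10)

v_0 = (0, 1, 2).
v_1 = A·v_0 = (12, 2, 10).
v_2 = A·v_1 = (4, 8, 8).
v_3 = A·v_2 = (10, 3, 10).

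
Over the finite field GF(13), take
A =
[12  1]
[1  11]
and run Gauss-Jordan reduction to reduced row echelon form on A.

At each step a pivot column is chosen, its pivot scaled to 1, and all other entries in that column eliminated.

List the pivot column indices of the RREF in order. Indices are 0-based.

step 1: normalize row 0 (÷12) = (1, 12)
  row 1: subtract 1×row0 = (0, 12)
step 2: normalize row 1 (÷12) = (0, 1)
  row 0: subtract 12×row1 = (1, 0)

pivot columns: 0, 1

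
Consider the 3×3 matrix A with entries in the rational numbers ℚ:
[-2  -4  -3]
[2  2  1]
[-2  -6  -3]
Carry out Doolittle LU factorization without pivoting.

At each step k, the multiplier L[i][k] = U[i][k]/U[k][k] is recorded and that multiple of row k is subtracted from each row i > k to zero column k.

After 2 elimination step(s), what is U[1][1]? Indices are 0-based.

[col 0] pivot -2
  R1 -= -1*R0 → (0, -2, -2)  (L[1][0] := -1)
  R2 -= 1*R0 → (0, -2, 0)  (L[2][0] := 1)
[col 1] pivot -2
  R2 -= 1*R1 → (0, 0, 2)  (L[2][1] := 1)

U[1][1] = -2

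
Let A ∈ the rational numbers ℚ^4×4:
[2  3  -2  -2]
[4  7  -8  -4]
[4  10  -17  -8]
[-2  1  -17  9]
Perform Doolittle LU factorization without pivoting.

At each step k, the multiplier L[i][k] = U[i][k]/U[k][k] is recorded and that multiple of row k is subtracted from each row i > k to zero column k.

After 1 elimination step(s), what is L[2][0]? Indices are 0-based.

Step 1: pivot at (0,0) is 2.
  row1 ← row1 − (2)·row0  ⇒  L[1][0]=2, U row1=(0, 1, -4, 0)
  row2 ← row2 − (2)·row0  ⇒  L[2][0]=2, U row2=(0, 4, -13, -4)
  row3 ← row3 − (-1)·row0  ⇒  L[3][0]=-1, U row3=(0, 4, -19, 7)

L[2][0] = 2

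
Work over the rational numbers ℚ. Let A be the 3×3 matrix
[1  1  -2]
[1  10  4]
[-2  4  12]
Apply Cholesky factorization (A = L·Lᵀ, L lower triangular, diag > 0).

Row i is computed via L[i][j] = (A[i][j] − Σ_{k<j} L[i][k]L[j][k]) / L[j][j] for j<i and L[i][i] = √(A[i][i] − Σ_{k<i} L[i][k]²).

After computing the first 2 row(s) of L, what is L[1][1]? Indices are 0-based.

Step 1: L[0][0] = √(1) = 1.
  L[1][0] = (1) / L[0][0] = 1.
Step 2: L[1][1] = √(9) = 3.

L[1][1] = 3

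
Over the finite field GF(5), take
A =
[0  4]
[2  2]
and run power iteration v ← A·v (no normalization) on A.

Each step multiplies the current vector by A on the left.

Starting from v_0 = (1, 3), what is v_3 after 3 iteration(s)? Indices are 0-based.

v_0 = (1, 3).
v_1 = A·v_0 = (2, 3).
v_2 = A·v_1 = (2, 0).
v_3 = A·v_2 = (0, 4).

v_3 = (0, 4)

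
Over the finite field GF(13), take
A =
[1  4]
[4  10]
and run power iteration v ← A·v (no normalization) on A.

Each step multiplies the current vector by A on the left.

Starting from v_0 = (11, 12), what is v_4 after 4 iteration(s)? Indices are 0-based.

v_0 = (11, 12).
v_1 = A·v_0 = (7, 8).
v_2 = A·v_1 = (0, 4).
v_3 = A·v_2 = (3, 1).
v_4 = A·v_3 = (7, 9).

v_4 = (7, 9)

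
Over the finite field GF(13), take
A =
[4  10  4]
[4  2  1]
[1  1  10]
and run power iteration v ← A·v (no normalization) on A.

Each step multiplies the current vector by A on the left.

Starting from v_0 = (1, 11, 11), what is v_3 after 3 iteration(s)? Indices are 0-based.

v_3 = (10, 9, 10)

v_0 = (1, 11, 11).
v_1 = A·v_0 = (2, 11, 5).
v_2 = A·v_1 = (8, 9, 11).
v_3 = A·v_2 = (10, 9, 10).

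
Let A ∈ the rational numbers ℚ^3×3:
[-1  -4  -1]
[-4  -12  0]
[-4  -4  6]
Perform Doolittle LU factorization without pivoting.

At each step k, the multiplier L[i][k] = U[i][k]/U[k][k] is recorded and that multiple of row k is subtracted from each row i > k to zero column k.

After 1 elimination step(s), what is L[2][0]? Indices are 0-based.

L[2][0] = 4

Step 1: pivot at (0,0) is -1.
  row1 ← row1 − (4)·row0  ⇒  L[1][0]=4, U row1=(0, 4, 4)
  row2 ← row2 − (4)·row0  ⇒  L[2][0]=4, U row2=(0, 12, 10)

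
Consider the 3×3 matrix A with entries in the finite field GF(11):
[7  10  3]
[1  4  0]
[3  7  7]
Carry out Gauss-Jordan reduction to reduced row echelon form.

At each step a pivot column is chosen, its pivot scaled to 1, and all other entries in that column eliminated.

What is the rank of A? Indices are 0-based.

rank = 3

step 1: normalize row 0 (÷7) = (1, 3, 2)
  row 1: subtract 1×row0 = (0, 1, 9)
  row 2: subtract 3×row0 = (0, 9, 1)
step 2: normalize row 1 (÷1) = (0, 1, 9)
  row 0: subtract 3×row1 = (1, 0, 8)
  row 2: subtract 9×row1 = (0, 0, 8)
step 3: normalize row 2 (÷8) = (0, 0, 1)
  row 0: subtract 8×row2 = (1, 0, 0)
  row 1: subtract 9×row2 = (0, 1, 0)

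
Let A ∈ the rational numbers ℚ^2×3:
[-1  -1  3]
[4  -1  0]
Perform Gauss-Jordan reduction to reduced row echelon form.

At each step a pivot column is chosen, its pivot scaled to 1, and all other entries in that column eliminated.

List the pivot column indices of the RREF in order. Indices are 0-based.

pivot(0,0)=-1: scale R0 → (1, 1, -3)
  clear (1,0): R1 −= (4)R0 → (0, -5, 12)
pivot(1,1)=-5: scale R1 → (0, 1, -12/5)
  clear (0,1): R0 −= (1)R1 → (1, 0, -3/5)

pivot columns: 0, 1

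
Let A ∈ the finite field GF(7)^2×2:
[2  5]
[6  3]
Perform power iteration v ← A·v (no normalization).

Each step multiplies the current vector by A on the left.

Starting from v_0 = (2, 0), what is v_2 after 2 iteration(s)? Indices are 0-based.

v_0 = (2, 0).
v_1 = A·v_0 = (4, 5).
v_2 = A·v_1 = (5, 4).

v_2 = (5, 4)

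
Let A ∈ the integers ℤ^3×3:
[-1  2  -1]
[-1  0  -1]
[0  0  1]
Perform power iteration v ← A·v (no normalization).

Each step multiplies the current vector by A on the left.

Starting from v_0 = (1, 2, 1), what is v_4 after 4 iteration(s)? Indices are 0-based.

v_0 = (1, 2, 1).
v_1 = A·v_0 = (2, -2, 1).
v_2 = A·v_1 = (-7, -3, 1).
v_3 = A·v_2 = (0, 6, 1).
v_4 = A·v_3 = (11, -1, 1).

v_4 = (11, -1, 1)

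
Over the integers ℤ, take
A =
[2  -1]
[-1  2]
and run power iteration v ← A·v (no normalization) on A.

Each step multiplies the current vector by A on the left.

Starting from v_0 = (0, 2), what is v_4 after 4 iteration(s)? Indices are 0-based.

v_0 = (0, 2).
v_1 = A·v_0 = (-2, 4).
v_2 = A·v_1 = (-8, 10).
v_3 = A·v_2 = (-26, 28).
v_4 = A·v_3 = (-80, 82).

v_4 = (-80, 82)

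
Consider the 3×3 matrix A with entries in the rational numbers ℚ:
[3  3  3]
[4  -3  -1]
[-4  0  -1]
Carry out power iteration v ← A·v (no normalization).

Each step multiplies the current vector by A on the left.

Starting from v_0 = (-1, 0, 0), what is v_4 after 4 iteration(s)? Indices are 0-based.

v_4 = (-57, 8, 32)

v_0 = (-1, 0, 0).
v_1 = A·v_0 = (-3, -4, 4).
v_2 = A·v_1 = (-9, -4, 8).
v_3 = A·v_2 = (-15, -32, 28).
v_4 = A·v_3 = (-57, 8, 32).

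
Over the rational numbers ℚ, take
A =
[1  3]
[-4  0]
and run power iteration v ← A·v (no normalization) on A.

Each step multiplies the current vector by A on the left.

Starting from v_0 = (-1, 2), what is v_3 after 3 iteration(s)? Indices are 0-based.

v_3 = (-43, -68)

v_0 = (-1, 2).
v_1 = A·v_0 = (5, 4).
v_2 = A·v_1 = (17, -20).
v_3 = A·v_2 = (-43, -68).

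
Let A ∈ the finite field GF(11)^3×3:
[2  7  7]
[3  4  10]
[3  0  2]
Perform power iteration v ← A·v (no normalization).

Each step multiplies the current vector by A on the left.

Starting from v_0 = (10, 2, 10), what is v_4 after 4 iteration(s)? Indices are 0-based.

v_0 = (10, 2, 10).
v_1 = A·v_0 = (5, 6, 6).
v_2 = A·v_1 = (6, 0, 5).
v_3 = A·v_2 = (3, 2, 6).
v_4 = A·v_3 = (7, 0, 10).

v_4 = (7, 0, 10)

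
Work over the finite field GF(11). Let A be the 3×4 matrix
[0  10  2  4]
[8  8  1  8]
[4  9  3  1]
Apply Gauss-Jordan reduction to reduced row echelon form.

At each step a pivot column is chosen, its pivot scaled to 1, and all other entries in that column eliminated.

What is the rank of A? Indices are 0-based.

rank = 3

[1] R0 <-> R1
[1] R0 /= 8  ⇒  (1, 1, 7, 1)
     R2 -= 4·R0  ⇒  (0, 5, 8, 8)
[2] R1 /= 10  ⇒  (0, 1, 9, 7)
     R0 -= 1·R1  ⇒  (1, 0, 9, 5)
     R2 -= 5·R1  ⇒  (0, 0, 7, 6)
[3] R2 /= 7  ⇒  (0, 0, 1, 4)
     R0 -= 9·R2  ⇒  (1, 0, 0, 2)
     R1 -= 9·R2  ⇒  (0, 1, 0, 4)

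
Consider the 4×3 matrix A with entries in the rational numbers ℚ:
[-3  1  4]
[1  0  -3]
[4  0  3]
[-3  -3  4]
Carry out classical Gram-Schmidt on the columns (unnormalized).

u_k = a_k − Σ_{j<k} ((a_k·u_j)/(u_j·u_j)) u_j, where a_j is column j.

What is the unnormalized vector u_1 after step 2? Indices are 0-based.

Step 1: u_0 = a_0 = (-3, 1, 4, -3).
Step 2: u_1 = a_1 − (6/35)·u_0 = (53/35, -6/35, -24/35, -87/35).

u_1 = (53/35, -6/35, -24/35, -87/35)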